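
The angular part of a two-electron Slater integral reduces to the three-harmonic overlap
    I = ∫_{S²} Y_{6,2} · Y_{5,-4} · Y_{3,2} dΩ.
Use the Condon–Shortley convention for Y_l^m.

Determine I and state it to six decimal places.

-0.139560

Rules hold: Σm=0, L=14 even, 1≤3≤11.
N = 13·11·7 = 1001
Δ = 8!·4!·2!/15! = 1/675675
Racah Σ t=3..5: t=3:−1/8640 t=4:+1/2304 t=5:−1/8640 = 7/34560
⇒ 3j(6 5 3; 0 0 0)² = 7/429, sgn -1
Racah Σ t=0..1: t=0:+1/967680 t=1:−1/60480 = -1/64512
⇒ 3j(6 5 3; 2 -4 2)² = 15/1001, sgn +1
4πI² = N·(3j₀)²·(3jₘ)² = 35/143
I = -1·√(0.244755/4π) = -0.13956004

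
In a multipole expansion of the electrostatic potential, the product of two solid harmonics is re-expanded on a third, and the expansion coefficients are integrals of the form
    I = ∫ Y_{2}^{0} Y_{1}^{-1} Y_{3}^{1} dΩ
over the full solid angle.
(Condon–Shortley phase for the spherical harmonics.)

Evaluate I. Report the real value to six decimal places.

Checks pass: Σm=0; 6 even; l₃=3∈[1,3].
(2·2+1)(2·1+1)(2·3+1) = 105
Δ: 0! 4! 2! / 7! → 1/105
sum: t=0:+1/4 = 1/4
3j²(2 1 3; 0 0 0) = Δ·Π!·Σ² = 3/35  (sign -1)
sum: t=0:+1/8 = 1/8
3j²(2 1 3; 0 -1 1) = Δ·Π!·Σ² = 2/35  (sign +1)
combine: 4πI² = 105·3/35·2/35 = 18/35
take √, sign -1: I = -0.20230066

-0.202301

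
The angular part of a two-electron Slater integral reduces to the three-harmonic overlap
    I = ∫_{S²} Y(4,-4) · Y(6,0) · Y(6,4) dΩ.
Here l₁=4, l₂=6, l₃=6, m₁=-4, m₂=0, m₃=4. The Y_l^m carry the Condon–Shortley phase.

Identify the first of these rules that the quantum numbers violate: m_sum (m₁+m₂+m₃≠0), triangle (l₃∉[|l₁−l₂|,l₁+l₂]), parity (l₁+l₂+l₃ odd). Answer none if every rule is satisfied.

none

m₁+m₂+m₃ = -4 + 0 + 4 = 0  ✓
triangle: |4−6|=2 ≤ l₃=6 ≤ 4+6=10  ✓
parity: l₁+l₂+l₃ = 16 is even  ✓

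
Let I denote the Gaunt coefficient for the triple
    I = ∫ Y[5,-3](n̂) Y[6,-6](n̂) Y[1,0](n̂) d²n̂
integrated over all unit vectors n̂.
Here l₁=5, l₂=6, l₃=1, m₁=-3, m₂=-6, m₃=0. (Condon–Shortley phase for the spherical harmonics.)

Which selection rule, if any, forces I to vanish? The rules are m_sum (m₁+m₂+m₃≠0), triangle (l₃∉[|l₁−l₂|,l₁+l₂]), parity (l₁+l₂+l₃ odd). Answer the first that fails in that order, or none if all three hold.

m_sum

m₁+m₂+m₃ = -3 − 6 + 0 = -9  ✗
triangle: |5−6|=1 ≤ l₃=1 ≤ 5+6=11
parity: l₁+l₂+l₃ = 12 is even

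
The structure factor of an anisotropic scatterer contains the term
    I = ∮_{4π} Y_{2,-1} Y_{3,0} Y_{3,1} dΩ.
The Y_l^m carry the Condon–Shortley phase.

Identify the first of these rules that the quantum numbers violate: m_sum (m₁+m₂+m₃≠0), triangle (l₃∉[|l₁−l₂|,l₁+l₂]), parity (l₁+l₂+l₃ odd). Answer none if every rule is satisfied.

none

Σmᵢ = 0  ✓
l₃∈[|l₁−l₂|,l₁+l₂]=[1,5], have l₃=3  ✓
Σlᵢ = 8 ⇒ even  ✓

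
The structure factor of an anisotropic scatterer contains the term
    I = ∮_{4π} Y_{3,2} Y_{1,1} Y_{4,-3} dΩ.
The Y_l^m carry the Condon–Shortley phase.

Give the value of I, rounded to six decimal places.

-0.282095

Rules hold: Σm=0, L=8 even, 2≤4≤4.
N = 7·3·9 = 189
Δ = 0!·6!·2!/9! = 1/252
Racah Σ t=0..0: t=0:+1/36 = 1/36
⇒ 3j(3 1 4; 0 0 0)² = 4/63, sgn +1
Racah Σ t=0..0: t=0:+1/240 = 1/240
⇒ 3j(3 1 4; 2 1 -3)² = 1/12, sgn -1
4πI² = N·(3j₀)²·(3jₘ)² = 1/1
I = -1·√(1/4π) = -0.28209479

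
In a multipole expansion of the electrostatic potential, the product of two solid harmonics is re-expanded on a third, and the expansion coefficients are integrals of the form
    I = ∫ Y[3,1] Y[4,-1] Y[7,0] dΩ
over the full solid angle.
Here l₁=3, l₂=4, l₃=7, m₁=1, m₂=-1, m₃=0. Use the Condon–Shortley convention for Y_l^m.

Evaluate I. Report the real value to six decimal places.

Rules hold: Σm=0, L=14 even, 1≤7≤7.
N = 7·9·15 = 945
Δ = 0!·6!·8!/15! = 1/45045
Racah Σ t=0..0: t=0:+1/20736 = 1/20736
⇒ 3j(3 4 7; 0 0 0)² = 35/1287, sgn -1
Racah Σ t=0..0: t=0:+1/34560 = 1/34560
⇒ 3j(3 4 7; 1 -1 0)² = 7/429, sgn -1
4πI² = N·(3j₀)²·(3jₘ)² = 8575/20449
I = +1·√(0.419336/4π) = 0.18267373

0.182674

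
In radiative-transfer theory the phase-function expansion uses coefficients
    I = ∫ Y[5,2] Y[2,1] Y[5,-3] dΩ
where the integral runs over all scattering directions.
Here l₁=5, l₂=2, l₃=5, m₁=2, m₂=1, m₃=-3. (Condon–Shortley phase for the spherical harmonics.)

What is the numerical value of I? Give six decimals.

-0.161739

Rules hold: Σm=0, L=12 even, 3≤5≤7.
N = 11·5·11 = 605
Δ = 2!·8!·2!/13! = 1/38610
Racah Σ t=0..2: t=0:+1/2880 t=1:−1/576 t=2:+1/2880 = -1/960
⇒ 3j(5 2 5; 0 0 0)² = 10/429, sgn +1
Racah Σ t=1..2: t=1:−1/2880 t=2:+1/10080 = -1/4032
⇒ 3j(5 2 5; 2 1 -3)² = 10/429, sgn -1
4πI² = N·(3j₀)²·(3jₘ)² = 500/1521
I = -1·√(0.328731/4π) = -0.16173926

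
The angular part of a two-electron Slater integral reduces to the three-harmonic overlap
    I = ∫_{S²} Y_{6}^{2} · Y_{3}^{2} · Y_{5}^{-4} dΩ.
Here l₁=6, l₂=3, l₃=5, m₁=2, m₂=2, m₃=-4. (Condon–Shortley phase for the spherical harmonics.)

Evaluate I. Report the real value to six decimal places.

Rules hold: Σm=0, L=14 even, 3≤5≤9.
N = 13·7·11 = 1001
Δ = 4!·8!·2!/15! = 1/675675
Racah Σ t=1..3: t=1:−1/8640 t=2:+1/2304 t=3:−1/8640 = 7/34560
⇒ 3j(6 3 5; 0 0 0)² = 7/429, sgn -1
Racah Σ t=3..4: t=3:−1/60480 t=4:+1/967680 = -1/64512
⇒ 3j(6 3 5; 2 2 -4)² = 15/1001, sgn +1
4πI² = N·(3j₀)²·(3jₘ)² = 35/143
I = -1·√(0.244755/4π) = -0.13956004

-0.139560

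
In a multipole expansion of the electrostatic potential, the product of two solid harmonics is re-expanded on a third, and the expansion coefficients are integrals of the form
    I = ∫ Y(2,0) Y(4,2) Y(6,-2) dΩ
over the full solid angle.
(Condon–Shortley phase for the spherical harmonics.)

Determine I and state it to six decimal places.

m-sum 0 ✓  L=12 even ✓  2≤6≤6 ✓
Π(2lᵢ+1) = 5×9×13 = 585
triangle coeff Δ(2,4,6) = 1/6435
Σ_t [0,0]: t=0:+1/2304 = 1/2304
(3j)²=5/143 [(2 4 6; 0 0 0)], sign=+1
Σ_t [0,0]: t=0:+1/5760 = 1/5760
(3j)²=56/2145 [(2 4 6; 0 2 -2)], sign=+1
⇒ 4πI² = 840/1573
I = (+1)√(840/1573/(4π)) = 0.20614383

0.206144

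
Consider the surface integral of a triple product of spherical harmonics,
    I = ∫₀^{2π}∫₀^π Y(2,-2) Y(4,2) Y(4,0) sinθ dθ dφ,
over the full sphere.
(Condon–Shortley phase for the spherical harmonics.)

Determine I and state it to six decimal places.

Checks pass: Σm=0; 10 even; l₃=4∈[2,6].
(2·2+1)(2·4+1)(2·4+1) = 405
Δ: 2! 2! 6! / 11! → 1/13860
sum: t=0:+1/192 t=1:−1/36 t=2:+1/192 = -5/288
3j²(2 4 4; 0 0 0) = Δ·Π!·Σ² = 20/693  (sign -1)
sum: t=2:+1/192 = 1/192
3j²(2 4 4; -2 2 0) = Δ·Π!·Σ² = 3/77  (sign +1)
combine: 4πI² = 405·20/693·3/77 = 2700/5929
take √, sign -1: I = -0.19036462

-0.190365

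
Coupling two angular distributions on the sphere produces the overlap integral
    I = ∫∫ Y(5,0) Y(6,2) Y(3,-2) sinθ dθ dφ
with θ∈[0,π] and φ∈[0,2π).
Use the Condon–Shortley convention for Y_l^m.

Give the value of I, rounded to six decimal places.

m-sum 0 ✓  L=14 even ✓  1≤3≤11 ✓
Π(2lᵢ+1) = 11×13×7 = 1001
triangle coeff Δ(5,6,3) = 1/675675
Σ_t [3,5]: t=3:−1/8640 t=4:+1/2304 t=5:−1/8640 = 7/34560
(3j)²=7/429 [(5 6 3; 0 0 0)], sign=-1
Σ_t [4,5]: t=4:+1/13824 t=5:−1/8640 = -1/23040
(3j)²=2/429 [(5 6 3; 0 2 -2)], sign=+1
⇒ 4πI² = 98/1287
I = (-1)√(98/1287/(4π)) = -0.07784287

-0.077843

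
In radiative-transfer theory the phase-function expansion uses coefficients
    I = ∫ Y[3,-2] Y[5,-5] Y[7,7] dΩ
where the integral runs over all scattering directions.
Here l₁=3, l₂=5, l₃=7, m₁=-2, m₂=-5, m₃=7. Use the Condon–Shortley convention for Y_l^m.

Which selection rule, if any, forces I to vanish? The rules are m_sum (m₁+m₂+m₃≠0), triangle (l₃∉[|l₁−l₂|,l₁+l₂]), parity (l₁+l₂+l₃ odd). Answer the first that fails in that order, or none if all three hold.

azimuthal sum: -2 − 5 + 7 = 0  ✓
2 ≤ 7 ≤ 8 (triangle on l)  ✓
L = 3 + 5 + 7 = 15 (odd)  ✗

parity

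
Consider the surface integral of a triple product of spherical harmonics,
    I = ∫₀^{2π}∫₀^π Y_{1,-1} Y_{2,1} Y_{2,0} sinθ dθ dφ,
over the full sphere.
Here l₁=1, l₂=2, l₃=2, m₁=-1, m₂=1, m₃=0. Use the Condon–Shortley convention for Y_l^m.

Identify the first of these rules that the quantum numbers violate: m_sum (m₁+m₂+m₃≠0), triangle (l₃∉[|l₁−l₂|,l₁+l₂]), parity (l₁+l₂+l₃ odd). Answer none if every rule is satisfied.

parity

Σmᵢ = 0  ✓
l₃∈[|l₁−l₂|,l₁+l₂]=[1,3], have l₃=2  ✓
Σlᵢ = 5 ⇒ odd  ✗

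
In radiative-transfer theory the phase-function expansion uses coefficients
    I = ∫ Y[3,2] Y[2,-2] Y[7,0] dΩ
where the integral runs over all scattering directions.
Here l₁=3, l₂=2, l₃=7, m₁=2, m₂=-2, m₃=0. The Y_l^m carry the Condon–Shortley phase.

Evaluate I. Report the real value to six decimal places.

|3−2|≤7≤3+2 violated ⇒ I = 0

0.000000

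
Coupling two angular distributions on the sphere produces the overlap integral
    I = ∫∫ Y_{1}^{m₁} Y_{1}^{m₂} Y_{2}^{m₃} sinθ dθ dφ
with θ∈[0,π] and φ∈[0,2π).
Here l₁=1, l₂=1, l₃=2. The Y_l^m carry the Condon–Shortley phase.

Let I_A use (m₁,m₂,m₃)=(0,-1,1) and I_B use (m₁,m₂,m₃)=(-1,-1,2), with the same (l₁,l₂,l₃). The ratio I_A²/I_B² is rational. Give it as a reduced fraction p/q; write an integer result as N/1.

Same 1,1,2: normalisation and zero-m 3j drop out of the ratio.
A: Δ: 0! 2! 2! / 5! → 1/30; sum: t=0:+1/2 = 1/2; 3j²(1 1 2; 0 -1 1) = Δ·Π!·Σ² = 1/10  (sign -1)
B: Δ: 0! 2! 2! / 5! → 1/30; sum: t=0:+1/4 = 1/4; 3j²(1 1 2; -1 -1 2) = Δ·Π!·Σ² = 1/5  (sign +1)
I_A²/I_B² = (1/10)/(1/5) = 1/2

1/2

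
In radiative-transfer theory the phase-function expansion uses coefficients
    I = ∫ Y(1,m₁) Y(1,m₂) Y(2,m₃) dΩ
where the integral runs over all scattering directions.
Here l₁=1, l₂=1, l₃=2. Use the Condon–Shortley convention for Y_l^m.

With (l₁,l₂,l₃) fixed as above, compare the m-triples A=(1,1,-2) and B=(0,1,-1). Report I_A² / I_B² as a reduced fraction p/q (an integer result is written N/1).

Shared (l₁,l₂,l₃)=(1,1,2): N and (l;000)² cancel in I_A²/I_B².
A: Δ = 0!·2!·2!/5! = 1/30; Racah Σ t=0..0: t=0:+1/4 = 1/4; ⇒ 3j(1 1 2; 1 1 -2)² = 1/5, sgn +1
B: Δ = 0!·2!·2!/5! = 1/30; Racah Σ t=0..0: t=0:+1/2 = 1/2; ⇒ 3j(1 1 2; 0 1 -1)² = 1/10, sgn -1
I_A²/I_B² = (1/5)/(1/10) = 2/1

2/1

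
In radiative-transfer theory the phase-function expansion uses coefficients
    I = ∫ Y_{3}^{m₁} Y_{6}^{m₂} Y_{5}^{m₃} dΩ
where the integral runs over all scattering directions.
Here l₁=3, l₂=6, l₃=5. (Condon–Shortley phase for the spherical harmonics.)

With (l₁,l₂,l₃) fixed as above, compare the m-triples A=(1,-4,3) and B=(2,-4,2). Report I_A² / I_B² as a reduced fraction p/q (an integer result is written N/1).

l's match ⇒ only the (l;m) 3-j factors differ between A and B.
A: triangle coeff Δ(3,6,5) = 1/675675; Σ_t [0,2]: t=0:+1/69120 t=1:−1/30240 t=2:+1/322560 = -1/64512; (3j)²=10/1001 [(3 6 5; 1 -4 3)], sign=-1
B: triangle coeff Δ(3,6,5) = 1/675675; Σ_t [0,1]: t=0:+1/34560 t=1:−1/60480 = 1/80640; (3j)²=6/1001 [(3 6 5; 2 -4 2)], sign=-1
I_A²/I_B² = (10/1001)/(6/1001) = 5/3

5/3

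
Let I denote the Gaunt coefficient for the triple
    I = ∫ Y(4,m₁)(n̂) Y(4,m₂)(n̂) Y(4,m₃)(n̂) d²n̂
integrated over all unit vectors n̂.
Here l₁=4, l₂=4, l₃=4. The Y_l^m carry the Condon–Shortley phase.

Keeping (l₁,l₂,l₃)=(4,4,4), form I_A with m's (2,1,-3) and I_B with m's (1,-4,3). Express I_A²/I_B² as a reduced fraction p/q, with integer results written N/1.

Shared (l₁,l₂,l₃)=(4,4,4): N and (l;000)² cancel in I_A²/I_B².
A: Δ = 4!·4!·4!/13! = 1/450450; Racah Σ t=1..2: t=1:−1/864 t=2:+1/576 = 1/1728; ⇒ 3j(4 4 4; 2 1 -3)² = 5/1287, sgn -1
B: Δ = 4!·4!·4!/13! = 1/450450; Racah Σ t=0..0: t=0:+1/3456 = 1/3456; ⇒ 3j(4 4 4; 1 -4 3)² = 35/1287, sgn -1
I_A²/I_B² = (5/1287)/(35/1287) = 1/7

1/7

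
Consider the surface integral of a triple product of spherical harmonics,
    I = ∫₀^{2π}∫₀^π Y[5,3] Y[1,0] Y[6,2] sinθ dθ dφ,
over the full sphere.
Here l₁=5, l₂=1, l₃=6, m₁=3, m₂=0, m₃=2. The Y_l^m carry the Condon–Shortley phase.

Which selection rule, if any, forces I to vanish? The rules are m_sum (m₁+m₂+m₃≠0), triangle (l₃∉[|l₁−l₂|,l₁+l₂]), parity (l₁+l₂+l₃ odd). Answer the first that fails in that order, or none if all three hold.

azimuthal sum: 3 + 0 + 2 = 5  ✗
4 ≤ 6 ≤ 6 (triangle on l)
L = 5 + 1 + 6 = 12 (even)

m_sum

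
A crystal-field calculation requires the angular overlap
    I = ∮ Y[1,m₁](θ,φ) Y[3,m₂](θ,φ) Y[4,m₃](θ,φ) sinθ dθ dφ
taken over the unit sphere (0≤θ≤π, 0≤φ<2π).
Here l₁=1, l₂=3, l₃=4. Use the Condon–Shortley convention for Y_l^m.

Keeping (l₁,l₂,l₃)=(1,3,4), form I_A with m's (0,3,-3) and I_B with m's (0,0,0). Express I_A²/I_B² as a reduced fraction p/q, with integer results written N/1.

7/16

Shared (l₁,l₂,l₃)=(1,3,4): N and (l;000)² cancel in I_A²/I_B².
A: Δ = 0!·2!·6!/9! = 1/252; Racah Σ t=0..0: t=0:+1/720 = 1/720; ⇒ 3j(1 3 4; 0 3 -3)² = 1/36, sgn -1
B: Δ = 0!·2!·6!/9! = 1/252; Racah Σ t=0..0: t=0:+1/36 = 1/36; ⇒ 3j(1 3 4; 0 0 0)² = 4/63, sgn +1
I_A²/I_B² = (1/36)/(4/63) = 7/16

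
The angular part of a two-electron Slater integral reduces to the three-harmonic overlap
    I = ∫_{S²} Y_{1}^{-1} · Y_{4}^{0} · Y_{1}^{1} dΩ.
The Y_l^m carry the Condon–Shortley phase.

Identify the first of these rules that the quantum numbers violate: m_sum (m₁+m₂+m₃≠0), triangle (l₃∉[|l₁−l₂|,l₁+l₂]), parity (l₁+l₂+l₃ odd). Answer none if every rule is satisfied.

Σmᵢ = 0  ✓
l₃∈[|l₁−l₂|,l₁+l₂]=[3,5], have l₃=1  ✗
Σlᵢ = 6 ⇒ even

triangle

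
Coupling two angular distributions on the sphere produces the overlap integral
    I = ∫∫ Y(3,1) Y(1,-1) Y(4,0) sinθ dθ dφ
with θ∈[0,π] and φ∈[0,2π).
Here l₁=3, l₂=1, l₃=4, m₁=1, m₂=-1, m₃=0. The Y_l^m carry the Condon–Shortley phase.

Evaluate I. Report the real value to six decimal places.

Checks pass: Σm=0; 8 even; l₃=4∈[2,4].
(2·3+1)(2·1+1)(2·4+1) = 189
Δ: 0! 6! 2! / 9! → 1/252
sum: t=0:+1/36 = 1/36
3j²(3 1 4; 0 0 0) = Δ·Π!·Σ² = 4/63  (sign +1)
sum: t=0:+1/96 = 1/96
3j²(3 1 4; 1 -1 0) = Δ·Π!·Σ² = 1/42  (sign +1)
combine: 4πI² = 189·4/63·1/42 = 2/7
take √, sign +1: I = 0.15078601

0.150786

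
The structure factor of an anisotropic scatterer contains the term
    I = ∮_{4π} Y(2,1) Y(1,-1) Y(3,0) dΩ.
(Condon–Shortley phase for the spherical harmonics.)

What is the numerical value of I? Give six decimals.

m-sum 0 ✓  L=6 even ✓  1≤3≤3 ✓
Π(2lᵢ+1) = 5×3×7 = 105
triangle coeff Δ(2,1,3) = 1/105
Σ_t [0,0]: t=0:+1/4 = 1/4
(3j)²=3/35 [(2 1 3; 0 0 0)], sign=-1
Σ_t [0,0]: t=0:+1/12 = 1/12
(3j)²=1/35 [(2 1 3; 1 -1 0)], sign=-1
⇒ 4πI² = 9/35
I = (+1)√(9/35/(4π)) = 0.14304817

0.143048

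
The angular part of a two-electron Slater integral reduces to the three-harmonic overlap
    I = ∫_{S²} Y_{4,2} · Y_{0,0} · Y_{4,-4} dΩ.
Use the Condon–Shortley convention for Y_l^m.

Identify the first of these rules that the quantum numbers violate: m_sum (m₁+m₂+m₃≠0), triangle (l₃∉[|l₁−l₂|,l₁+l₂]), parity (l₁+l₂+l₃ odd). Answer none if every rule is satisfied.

m_sum

azimuthal sum: 2 + 0 − 4 = -2  ✗
4 ≤ 4 ≤ 4 (triangle on l)
L = 4 + 0 + 4 = 8 (even)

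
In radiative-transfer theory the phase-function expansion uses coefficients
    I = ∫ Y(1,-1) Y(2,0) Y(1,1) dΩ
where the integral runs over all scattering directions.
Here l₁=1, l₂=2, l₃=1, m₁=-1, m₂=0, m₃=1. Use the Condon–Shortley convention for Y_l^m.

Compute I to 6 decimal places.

Checks pass: Σm=0; 4 even; l₃=1∈[1,3].
(2·1+1)(2·2+1)(2·1+1) = 45
Δ: 2! 0! 2! / 5! → 1/30
sum: t=1:−1/1 = -1/1
3j²(1 2 1; 0 0 0) = Δ·Π!·Σ² = 2/15  (sign +1)
sum: t=2:+1/4 = 1/4
3j²(1 2 1; -1 0 1) = Δ·Π!·Σ² = 1/30  (sign +1)
combine: 4πI² = 45·2/15·1/30 = 1/5
take √, sign +1: I = 0.12615663

0.126157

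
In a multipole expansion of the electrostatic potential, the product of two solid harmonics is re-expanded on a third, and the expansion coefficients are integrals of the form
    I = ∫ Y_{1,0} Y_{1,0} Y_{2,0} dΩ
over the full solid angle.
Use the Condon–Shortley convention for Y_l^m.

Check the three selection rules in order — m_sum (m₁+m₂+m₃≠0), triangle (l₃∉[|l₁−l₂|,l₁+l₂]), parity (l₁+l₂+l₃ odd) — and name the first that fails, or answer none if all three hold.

none

azimuthal sum: 0 + 0 + 0 = 0  ✓
0 ≤ 2 ≤ 2 (triangle on l)  ✓
L = 1 + 1 + 2 = 4 (even)  ✓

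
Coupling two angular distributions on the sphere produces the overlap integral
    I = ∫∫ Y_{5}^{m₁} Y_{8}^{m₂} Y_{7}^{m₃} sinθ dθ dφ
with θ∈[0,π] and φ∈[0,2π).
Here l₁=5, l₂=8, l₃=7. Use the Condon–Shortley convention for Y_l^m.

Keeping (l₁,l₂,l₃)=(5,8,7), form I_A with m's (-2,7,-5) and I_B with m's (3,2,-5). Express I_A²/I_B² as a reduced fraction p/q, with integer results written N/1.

143/9261

Same 5,8,7: normalisation and zero-m 3j drop out of the ratio.
A: Δ: 6! 4! 10! / 21! → 1/814773960; sum: t=5:−1/1741824000 t=6:+1/1567641600 = 1/15676416000; 3j²(5 8 7; -2 7 -5) = Δ·Π!·Σ² = 11/58140  (sign +1)
B: Δ: 6! 4! 10! / 21! → 1/814773960; sum: t=0:+1/10450944000 t=1:−1/261273600 t=2:+1/92897280 = 7/995328000; 3j²(5 8 7; 3 2 -5) = Δ·Π!·Σ² = 1029/83980  (sign +1)
I_A²/I_B² = (11/58140)/(1029/83980) = 143/9261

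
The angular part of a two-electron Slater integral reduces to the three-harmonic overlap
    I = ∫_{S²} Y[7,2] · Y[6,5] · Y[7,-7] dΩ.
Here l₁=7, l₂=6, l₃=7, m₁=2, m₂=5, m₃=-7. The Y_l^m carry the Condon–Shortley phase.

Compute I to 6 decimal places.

Rules hold: Σm=0, L=20 even, 1≤7≤13.
N = 15·13·15 = 2925
Δ = 6!·8!·6!/21! = 1/2444321880
Racah Σ t=0..6: t=0:+1/2612736000 t=1:−1/20736000 t=2:+1/1658880 t=3:−1/746496 t=4:+1/1658880 t=5:−1/20736000 t=6:+1/2612736000 = -1/4354560
⇒ 3j(7 6 7; 0 0 0)² = 1000/138567, sgn +1
Racah Σ t=5..5: t=5:−1/3483648000 = -1/3483648000
⇒ 3j(7 6 7; 2 5 -7)² = 33/6460, sgn -1
4πI² = N·(3j₀)²·(3jₘ)² = 11250/104329
I = -1·√(0.107832/4π) = -0.09263366

-0.092634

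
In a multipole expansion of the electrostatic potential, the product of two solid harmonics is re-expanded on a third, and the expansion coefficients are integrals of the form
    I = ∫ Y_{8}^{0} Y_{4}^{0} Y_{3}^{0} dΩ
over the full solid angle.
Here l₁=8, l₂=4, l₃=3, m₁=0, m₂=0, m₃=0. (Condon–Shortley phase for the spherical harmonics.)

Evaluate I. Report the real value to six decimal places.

0.000000

|8−4|≤3≤8+4 violated ⇒ I = 0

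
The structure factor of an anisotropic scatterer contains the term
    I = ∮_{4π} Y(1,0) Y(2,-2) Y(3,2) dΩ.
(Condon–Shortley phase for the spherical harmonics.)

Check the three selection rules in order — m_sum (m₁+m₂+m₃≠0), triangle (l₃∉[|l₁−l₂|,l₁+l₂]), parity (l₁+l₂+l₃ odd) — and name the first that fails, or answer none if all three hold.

Σmᵢ = 0  ✓
l₃∈[|l₁−l₂|,l₁+l₂]=[1,3], have l₃=3  ✓
Σlᵢ = 6 ⇒ even  ✓

none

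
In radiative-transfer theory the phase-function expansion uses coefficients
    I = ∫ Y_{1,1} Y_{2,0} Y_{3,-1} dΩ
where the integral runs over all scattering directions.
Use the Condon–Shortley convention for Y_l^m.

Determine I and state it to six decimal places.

-0.202301

m-sum 0 ✓  L=6 even ✓  1≤3≤3 ✓
Π(2lᵢ+1) = 3×5×7 = 105
triangle coeff Δ(1,2,3) = 1/105
Σ_t [0,0]: t=0:+1/4 = 1/4
(3j)²=3/35 [(1 2 3; 0 0 0)], sign=-1
Σ_t [0,0]: t=0:+1/8 = 1/8
(3j)²=2/35 [(1 2 3; 1 0 -1)], sign=+1
⇒ 4πI² = 18/35
I = (-1)√(18/35/(4π)) = -0.20230066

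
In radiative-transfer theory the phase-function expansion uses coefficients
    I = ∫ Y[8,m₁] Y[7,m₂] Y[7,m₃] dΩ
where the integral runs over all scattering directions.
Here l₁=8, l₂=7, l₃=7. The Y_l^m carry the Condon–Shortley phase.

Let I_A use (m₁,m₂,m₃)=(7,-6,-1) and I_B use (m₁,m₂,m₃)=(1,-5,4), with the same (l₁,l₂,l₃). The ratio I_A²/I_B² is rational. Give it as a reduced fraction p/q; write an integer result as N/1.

42250/5547

Shared (l₁,l₂,l₃)=(8,7,7): N and (l;000)² cancel in I_A²/I_B².
A: Δ = 8!·8!·6!/23! = 1/22086194130; Racah Σ t=0..1: t=0:+1/24385536000 t=1:−1/146313216000 = 1/29262643200; ⇒ 3j(8 7 7; 7 -6 -1)² = 650/52003, sgn +1
B: Δ = 8!·8!·6!/23! = 1/22086194130; Racah Σ t=0..2: t=0:+1/9754214400 t=1:−1/870912000 t=2:+1/746496000 = 43/146313216000; ⇒ 3j(8 7 7; 1 -5 4)² = 5547/3380195, sgn -1
I_A²/I_B² = (650/52003)/(5547/3380195) = 42250/5547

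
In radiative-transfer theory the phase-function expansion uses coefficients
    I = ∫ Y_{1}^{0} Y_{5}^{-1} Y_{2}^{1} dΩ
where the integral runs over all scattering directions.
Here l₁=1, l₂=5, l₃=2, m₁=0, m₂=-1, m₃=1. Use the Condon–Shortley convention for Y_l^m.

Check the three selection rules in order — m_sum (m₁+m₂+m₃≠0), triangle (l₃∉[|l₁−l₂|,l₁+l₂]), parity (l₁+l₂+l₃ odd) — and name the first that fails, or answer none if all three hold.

triangle

m₁+m₂+m₃ = 0 − 1 + 1 = 0  ✓
triangle: |1−5|=4 ≤ l₃=2 ≤ 1+5=6  ✗
parity: l₁+l₂+l₃ = 8 is even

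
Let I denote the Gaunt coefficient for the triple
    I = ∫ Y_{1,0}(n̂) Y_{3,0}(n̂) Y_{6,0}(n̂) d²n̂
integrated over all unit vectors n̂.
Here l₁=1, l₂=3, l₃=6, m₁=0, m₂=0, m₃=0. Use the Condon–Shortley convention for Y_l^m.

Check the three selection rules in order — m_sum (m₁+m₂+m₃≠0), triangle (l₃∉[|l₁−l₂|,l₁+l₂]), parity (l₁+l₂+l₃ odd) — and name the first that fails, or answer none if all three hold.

triangle

azimuthal sum: 0 + 0 + 0 = 0  ✓
2 ≤ 6 ≤ 4 (triangle on l)  ✗
L = 1 + 3 + 6 = 10 (even)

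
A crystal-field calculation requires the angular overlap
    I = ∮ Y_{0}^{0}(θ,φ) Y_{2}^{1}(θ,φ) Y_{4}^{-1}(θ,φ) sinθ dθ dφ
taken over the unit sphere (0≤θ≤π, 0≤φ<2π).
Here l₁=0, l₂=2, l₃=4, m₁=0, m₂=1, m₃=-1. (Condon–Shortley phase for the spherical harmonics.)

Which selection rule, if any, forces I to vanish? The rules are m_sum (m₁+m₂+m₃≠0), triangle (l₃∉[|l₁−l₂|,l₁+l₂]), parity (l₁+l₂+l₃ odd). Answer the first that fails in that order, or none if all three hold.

triangle

azimuthal sum: 0 + 1 − 1 = 0  ✓
2 ≤ 4 ≤ 2 (triangle on l)  ✗
L = 0 + 2 + 4 = 6 (even)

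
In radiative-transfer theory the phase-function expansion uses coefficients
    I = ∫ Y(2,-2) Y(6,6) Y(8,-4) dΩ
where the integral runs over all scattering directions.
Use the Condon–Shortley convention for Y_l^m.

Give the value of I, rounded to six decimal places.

m-sum 0 ✓  L=16 even ✓  4≤8≤8 ✓
Π(2lᵢ+1) = 5×13×17 = 1105
triangle coeff Δ(2,6,8) = 1/30940
Σ_t [0,0]: t=0:+1/2073600 = 1/2073600
(3j)²=28/1105 [(2 6 8; 0 0 0)], sign=+1
Σ_t [0,0]: t=0:+1/11496038400 = 1/11496038400
(3j)²=1/30940 [(2 6 8; -2 6 -4)], sign=+1
⇒ 4πI² = 1/1105
I = (+1)√(1/1105/(4π)) = 0.00848621

0.008486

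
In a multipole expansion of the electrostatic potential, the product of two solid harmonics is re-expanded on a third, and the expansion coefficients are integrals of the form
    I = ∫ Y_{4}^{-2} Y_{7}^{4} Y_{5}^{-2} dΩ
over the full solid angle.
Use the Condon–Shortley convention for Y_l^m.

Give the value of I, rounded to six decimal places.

m-sum 0 ✓  L=16 even ✓  3≤5≤11 ✓
Π(2lᵢ+1) = 9×15×11 = 1485
triangle coeff Δ(4,7,5) = 1/6126120
Σ_t [2,4]: t=2:+1/69120 t=3:−1/20736 t=4:+1/69120 = -1/51840
(3j)²=280/21879 [(4 7 5; 0 0 0)], sign=+1
Σ_t [4,6]: t=4:+1/483840 t=5:−1/172800 t=6:+1/1036800 = -1/362880
(3j)²=20/1547 [(4 7 5; -2 4 -2)], sign=+1
⇒ 4πI² = 12000/48841
I = (+1)√(12000/48841/(4π)) = 0.13982777

0.139828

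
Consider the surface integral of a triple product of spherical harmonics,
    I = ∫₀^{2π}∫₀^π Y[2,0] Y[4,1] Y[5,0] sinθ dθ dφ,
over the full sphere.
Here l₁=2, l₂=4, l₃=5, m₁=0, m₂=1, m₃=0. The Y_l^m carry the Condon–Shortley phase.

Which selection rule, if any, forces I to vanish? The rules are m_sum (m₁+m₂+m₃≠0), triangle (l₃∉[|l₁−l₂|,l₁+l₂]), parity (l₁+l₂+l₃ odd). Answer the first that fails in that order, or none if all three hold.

Σmᵢ = 1  ✗
l₃∈[|l₁−l₂|,l₁+l₂]=[2,6], have l₃=5
Σlᵢ = 11 ⇒ odd

m_sum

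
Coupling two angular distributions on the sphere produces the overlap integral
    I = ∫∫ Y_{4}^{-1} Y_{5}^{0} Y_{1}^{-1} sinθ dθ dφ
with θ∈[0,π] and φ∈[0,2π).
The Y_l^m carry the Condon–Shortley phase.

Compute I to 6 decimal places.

m-sum = -1 + 0 − 1 = -2 ≠ 0 ⇒ I = 0

0.000000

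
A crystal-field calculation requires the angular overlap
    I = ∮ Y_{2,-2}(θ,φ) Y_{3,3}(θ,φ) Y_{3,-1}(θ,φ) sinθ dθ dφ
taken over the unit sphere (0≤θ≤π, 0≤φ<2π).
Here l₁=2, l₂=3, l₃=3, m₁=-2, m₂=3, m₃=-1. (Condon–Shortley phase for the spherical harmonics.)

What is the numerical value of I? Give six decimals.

0.132981

m-sum 0 ✓  L=8 even ✓  1≤3≤5 ✓
Π(2lᵢ+1) = 5×7×7 = 245
triangle coeff Δ(2,3,3) = 1/3780
Σ_t [0,2]: t=0:+1/24 t=1:−1/4 t=2:+1/24 = -1/6
(3j)²=4/105 [(2 3 3; 0 0 0)], sign=+1
Σ_t [2,2]: t=2:+1/96 = 1/96
(3j)²=1/42 [(2 3 3; -2 3 -1)], sign=+1
⇒ 4πI² = 2/9
I = (+1)√(2/9/(4π)) = 0.13298076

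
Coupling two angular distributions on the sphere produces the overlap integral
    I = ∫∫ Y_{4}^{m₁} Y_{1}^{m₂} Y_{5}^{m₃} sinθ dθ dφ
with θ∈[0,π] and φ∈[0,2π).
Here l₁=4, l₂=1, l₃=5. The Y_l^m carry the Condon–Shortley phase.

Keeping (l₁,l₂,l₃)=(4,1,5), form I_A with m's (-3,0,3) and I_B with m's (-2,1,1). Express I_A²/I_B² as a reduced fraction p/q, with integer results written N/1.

l's match ⇒ only the (l;m) 3-j factors differ between A and B.
A: triangle coeff Δ(4,1,5) = 1/495; Σ_t [0,0]: t=0:+1/5040 = 1/5040; (3j)²=16/495 [(4 1 5; -3 0 3)], sign=+1
B: triangle coeff Δ(4,1,5) = 1/495; Σ_t [0,0]: t=0:+1/2880 = 1/2880; (3j)²=2/165 [(4 1 5; -2 1 1)], sign=+1
I_A²/I_B² = (16/495)/(2/165) = 8/3

8/3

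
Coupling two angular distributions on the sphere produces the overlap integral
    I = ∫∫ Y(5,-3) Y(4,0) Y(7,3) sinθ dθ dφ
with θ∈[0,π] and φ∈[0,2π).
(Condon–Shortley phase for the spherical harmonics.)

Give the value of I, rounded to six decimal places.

0.062592

Checks pass: Σm=0; 16 even; l₃=7∈[1,9].
(2·5+1)(2·4+1)(2·7+1) = 1485
Δ: 2! 8! 6! / 17! → 1/6126120
sum: t=0:+1/69120 t=1:−1/20736 t=2:+1/69120 = -1/51840
3j²(5 4 7; 0 0 0) = Δ·Π!·Σ² = 280/21879  (sign +1)
sum: t=0:+1/3870720 t=1:−1/181440 t=2:+1/138240 = 23/11612160
3j²(5 4 7; -3 0 3) = Δ·Π!·Σ² = 529/204204  (sign +1)
combine: 4πI² = 1485·280/21879·529/204204 = 26450/537251
take √, sign +1: I = 0.06259207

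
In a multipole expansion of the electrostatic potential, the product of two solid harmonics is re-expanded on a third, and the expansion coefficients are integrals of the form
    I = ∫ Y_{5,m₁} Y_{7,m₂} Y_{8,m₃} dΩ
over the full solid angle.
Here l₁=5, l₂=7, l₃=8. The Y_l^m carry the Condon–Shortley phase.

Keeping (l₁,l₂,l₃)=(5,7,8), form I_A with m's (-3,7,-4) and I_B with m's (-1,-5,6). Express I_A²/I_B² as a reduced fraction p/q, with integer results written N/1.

Same 5,7,8: normalisation and zero-m 3j drop out of the ratio.
A: Δ: 4! 6! 10! / 21! → 1/814773960; sum: t=4:+1/4180377600 = 1/4180377600; 3j²(5 7 8; -3 7 -4) = Δ·Π!·Σ² = 11/1938  (sign +1)
B: Δ: 4! 6! 10! / 21! → 1/814773960; sum: t=0:+1/1393459200 t=1:−1/261273600 t=2:+1/696729600 = -1/597196800; 3j²(5 7 8; -1 -5 6) = Δ·Π!·Σ² = 77/7752  (sign -1)
I_A²/I_B² = (11/1938)/(77/7752) = 4/7

4/7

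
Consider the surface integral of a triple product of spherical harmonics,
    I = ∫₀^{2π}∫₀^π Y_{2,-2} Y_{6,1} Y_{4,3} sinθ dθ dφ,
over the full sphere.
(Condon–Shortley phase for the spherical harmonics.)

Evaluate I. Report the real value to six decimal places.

0.000000

Σmᵢ = 2 ≠ 0, so the φ-integral vanishes; I = 0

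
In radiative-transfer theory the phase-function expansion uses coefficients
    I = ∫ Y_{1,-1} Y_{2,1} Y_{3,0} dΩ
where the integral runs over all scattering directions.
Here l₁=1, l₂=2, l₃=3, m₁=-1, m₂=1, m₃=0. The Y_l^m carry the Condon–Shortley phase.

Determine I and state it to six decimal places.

0.143048

Rules hold: Σm=0, L=6 even, 1≤3≤3.
N = 3·5·7 = 105
Δ = 0!·2!·4!/7! = 1/105
Racah Σ t=0..0: t=0:+1/4 = 1/4
⇒ 3j(1 2 3; 0 0 0)² = 3/35, sgn -1
Racah Σ t=0..0: t=0:+1/12 = 1/12
⇒ 3j(1 2 3; -1 1 0)² = 1/35, sgn -1
4πI² = N·(3j₀)²·(3jₘ)² = 9/35
I = +1·√(0.257143/4π) = 0.14304817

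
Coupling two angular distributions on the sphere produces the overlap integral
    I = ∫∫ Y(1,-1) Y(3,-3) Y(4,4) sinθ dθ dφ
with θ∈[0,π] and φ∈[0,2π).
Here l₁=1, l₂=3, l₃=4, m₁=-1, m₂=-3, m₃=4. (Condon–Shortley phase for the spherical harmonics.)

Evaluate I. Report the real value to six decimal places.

Checks pass: Σm=0; 8 even; l₃=4∈[2,4].
(2·1+1)(2·3+1)(2·4+1) = 189
Δ: 0! 2! 6! / 9! → 1/252
sum: t=0:+1/36 = 1/36
3j²(1 3 4; 0 0 0) = Δ·Π!·Σ² = 4/63  (sign +1)
sum: t=0:+1/1440 = 1/1440
3j²(1 3 4; -1 -3 4) = Δ·Π!·Σ² = 1/9  (sign +1)
combine: 4πI² = 189·4/63·1/9 = 4/3
take √, sign +1: I = 0.32573501

0.325735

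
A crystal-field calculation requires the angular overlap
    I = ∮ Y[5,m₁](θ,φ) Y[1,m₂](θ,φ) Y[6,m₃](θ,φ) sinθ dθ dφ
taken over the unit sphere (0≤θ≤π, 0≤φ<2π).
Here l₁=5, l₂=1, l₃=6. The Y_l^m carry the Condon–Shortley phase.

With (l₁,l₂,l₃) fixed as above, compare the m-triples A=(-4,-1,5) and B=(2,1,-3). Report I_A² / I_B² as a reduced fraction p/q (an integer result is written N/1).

l's match ⇒ only the (l;m) 3-j factors differ between A and B.
A: triangle coeff Δ(5,1,6) = 1/858; Σ_t [0,0]: t=0:+1/725760 = 1/725760; (3j)²=5/78 [(5 1 6; -4 -1 5)], sign=-1
B: triangle coeff Δ(5,1,6) = 1/858; Σ_t [0,0]: t=0:+1/60480 = 1/60480; (3j)²=6/143 [(5 1 6; 2 1 -3)], sign=-1
I_A²/I_B² = (5/78)/(6/143) = 55/36

55/36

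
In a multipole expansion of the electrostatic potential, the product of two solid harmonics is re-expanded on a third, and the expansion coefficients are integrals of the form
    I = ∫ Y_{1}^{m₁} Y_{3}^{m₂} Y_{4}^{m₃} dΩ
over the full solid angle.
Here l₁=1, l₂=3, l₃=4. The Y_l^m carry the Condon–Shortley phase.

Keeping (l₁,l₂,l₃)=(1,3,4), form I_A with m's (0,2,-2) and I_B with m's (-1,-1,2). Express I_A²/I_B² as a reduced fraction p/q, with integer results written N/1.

l's match ⇒ only the (l;m) 3-j factors differ between A and B.
A: triangle coeff Δ(1,3,4) = 1/252; Σ_t [0,0]: t=0:+1/120 = 1/120; (3j)²=1/21 [(1 3 4; 0 2 -2)], sign=+1
B: triangle coeff Δ(1,3,4) = 1/252; Σ_t [0,0]: t=0:+1/96 = 1/96; (3j)²=5/84 [(1 3 4; -1 -1 2)], sign=+1
I_A²/I_B² = (1/21)/(5/84) = 4/5

4/5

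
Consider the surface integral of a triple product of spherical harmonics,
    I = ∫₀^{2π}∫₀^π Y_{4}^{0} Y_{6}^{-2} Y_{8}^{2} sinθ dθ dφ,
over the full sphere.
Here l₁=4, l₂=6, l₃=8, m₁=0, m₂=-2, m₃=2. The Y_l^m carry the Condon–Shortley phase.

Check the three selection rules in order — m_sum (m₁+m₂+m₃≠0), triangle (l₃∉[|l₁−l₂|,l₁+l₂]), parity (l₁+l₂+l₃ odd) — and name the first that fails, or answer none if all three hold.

azimuthal sum: 0 − 2 + 2 = 0  ✓
2 ≤ 8 ≤ 10 (triangle on l)  ✓
L = 4 + 6 + 8 = 18 (even)  ✓

none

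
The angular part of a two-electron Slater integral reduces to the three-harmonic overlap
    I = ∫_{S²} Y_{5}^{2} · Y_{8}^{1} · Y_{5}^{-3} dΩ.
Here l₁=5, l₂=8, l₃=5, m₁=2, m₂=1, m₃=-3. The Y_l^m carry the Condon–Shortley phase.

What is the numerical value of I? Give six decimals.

0.157845

m-sum 0 ✓  L=18 even ✓  3≤5≤13 ✓
Π(2lᵢ+1) = 11×17×11 = 2057
triangle coeff Δ(5,8,5) = 1/37413090
Σ_t [3,5]: t=3:−1/1036800 t=4:+1/331776 t=5:−1/1036800 = 1/921600
(3j)²=490/46189 [(5 8 5; 0 0 0)], sign=-1
Σ_t [1,3]: t=1:−1/406425600 t=2:+1/7257600 t=3:−1/2073600 = -47/135475200
(3j)²=6627/461890 [(5 8 5; 2 1 -3)], sign=-1
⇒ 4πI² = 324723/1037153
I = (+1)√(324723/1037153/(4π)) = 0.15784476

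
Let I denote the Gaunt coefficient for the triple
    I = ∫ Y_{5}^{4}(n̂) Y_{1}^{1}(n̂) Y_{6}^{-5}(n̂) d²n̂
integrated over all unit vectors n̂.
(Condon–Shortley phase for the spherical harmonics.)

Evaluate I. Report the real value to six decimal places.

-0.303018

m-sum 0 ✓  L=12 even ✓  4≤6≤6 ✓
Π(2lᵢ+1) = 11×3×13 = 429
triangle coeff Δ(5,1,6) = 1/858
Σ_t [0,0]: t=0:+1/14400 = 1/14400
(3j)²=6/143 [(5 1 6; 0 0 0)], sign=+1
Σ_t [0,0]: t=0:+1/725760 = 1/725760
(3j)²=5/78 [(5 1 6; 4 1 -5)], sign=-1
⇒ 4πI² = 15/13
I = (-1)√(15/13/(4π)) = -0.30301841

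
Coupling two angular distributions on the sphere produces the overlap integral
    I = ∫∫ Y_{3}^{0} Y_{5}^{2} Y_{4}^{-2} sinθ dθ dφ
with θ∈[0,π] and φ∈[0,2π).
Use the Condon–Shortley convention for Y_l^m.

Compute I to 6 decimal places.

Checks pass: Σm=0; 12 even; l₃=4∈[2,8].
(2·3+1)(2·5+1)(2·4+1) = 693
Δ: 4! 2! 6! / 13! → 1/180180
sum: t=1:−1/576 t=2:+1/144 t=3:−1/576 = 1/288
3j²(3 5 4; 0 0 0) = Δ·Π!·Σ² = 20/1001  (sign +1)
sum: t=1:−1/8640 t=2:+1/480 t=3:−1/576 = 1/4320
3j²(3 5 4; 0 2 -2) = Δ·Π!·Σ² = 1/2145  (sign +1)
combine: 4πI² = 693·20/1001·1/2145 = 12/1859
take √, sign +1: I = 0.02266449

0.022664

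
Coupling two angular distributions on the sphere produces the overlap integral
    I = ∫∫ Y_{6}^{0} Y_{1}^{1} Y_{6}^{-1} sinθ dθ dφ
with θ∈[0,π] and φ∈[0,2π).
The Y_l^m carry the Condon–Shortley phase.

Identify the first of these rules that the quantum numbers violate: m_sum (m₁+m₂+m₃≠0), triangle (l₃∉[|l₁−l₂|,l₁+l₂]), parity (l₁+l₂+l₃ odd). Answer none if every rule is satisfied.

m₁+m₂+m₃ = 0 + 1 − 1 = 0  ✓
triangle: |6−1|=5 ≤ l₃=6 ≤ 6+1=7  ✓
parity: l₁+l₂+l₃ = 13 is odd  ✗

parity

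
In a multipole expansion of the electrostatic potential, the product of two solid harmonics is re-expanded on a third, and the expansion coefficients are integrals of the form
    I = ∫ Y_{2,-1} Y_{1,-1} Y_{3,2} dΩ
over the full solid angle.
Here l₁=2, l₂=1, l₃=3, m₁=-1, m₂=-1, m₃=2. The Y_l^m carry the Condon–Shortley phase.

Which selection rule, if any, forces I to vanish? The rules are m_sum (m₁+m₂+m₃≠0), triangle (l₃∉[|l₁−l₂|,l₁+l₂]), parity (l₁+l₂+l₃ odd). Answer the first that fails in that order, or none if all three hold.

none

m₁+m₂+m₃ = -1 − 1 + 2 = 0  ✓
triangle: |2−1|=1 ≤ l₃=3 ≤ 2+1=3  ✓
parity: l₁+l₂+l₃ = 6 is even  ✓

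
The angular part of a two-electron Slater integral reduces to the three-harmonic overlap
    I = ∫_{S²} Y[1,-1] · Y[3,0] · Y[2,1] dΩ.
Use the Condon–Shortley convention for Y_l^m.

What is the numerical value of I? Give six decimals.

0.143048

Rules hold: Σm=0, L=6 even, 2≤2≤4.
N = 3·7·5 = 105
Δ = 2!·0!·4!/7! = 1/105
Racah Σ t=1..1: t=1:−1/4 = -1/4
⇒ 3j(1 3 2; 0 0 0)² = 3/35, sgn -1
Racah Σ t=2..2: t=2:+1/12 = 1/12
⇒ 3j(1 3 2; -1 0 1)² = 1/35, sgn -1
4πI² = N·(3j₀)²·(3jₘ)² = 9/35
I = +1·√(0.257143/4π) = 0.14304817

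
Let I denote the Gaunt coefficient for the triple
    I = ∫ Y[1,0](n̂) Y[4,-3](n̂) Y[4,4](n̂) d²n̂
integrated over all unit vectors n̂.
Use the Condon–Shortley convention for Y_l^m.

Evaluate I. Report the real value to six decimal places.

m-sum = 0 − 3 + 4 = 1 ≠ 0 ⇒ I = 0

0.000000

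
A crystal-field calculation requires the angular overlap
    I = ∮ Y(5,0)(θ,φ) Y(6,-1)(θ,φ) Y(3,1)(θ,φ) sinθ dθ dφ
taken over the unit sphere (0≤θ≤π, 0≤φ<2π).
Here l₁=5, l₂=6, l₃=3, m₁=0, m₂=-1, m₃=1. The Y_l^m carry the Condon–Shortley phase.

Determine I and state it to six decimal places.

m-sum 0 ✓  L=14 even ✓  1≤3≤11 ✓
Π(2lᵢ+1) = 11×13×7 = 1001
triangle coeff Δ(5,6,3) = 1/675675
Σ_t [3,5]: t=3:−1/8640 t=4:+1/2304 t=5:−1/8640 = 7/34560
(3j)²=7/429 [(5 6 3; 0 0 0)], sign=-1
Σ_t [3,5]: t=3:−1/5760 t=4:+1/3456 t=5:−1/34560 = 1/11520
(3j)²=2/429 [(5 6 3; 0 -1 1)], sign=+1
⇒ 4πI² = 98/1287
I = (-1)√(98/1287/(4π)) = -0.07784287

-0.077843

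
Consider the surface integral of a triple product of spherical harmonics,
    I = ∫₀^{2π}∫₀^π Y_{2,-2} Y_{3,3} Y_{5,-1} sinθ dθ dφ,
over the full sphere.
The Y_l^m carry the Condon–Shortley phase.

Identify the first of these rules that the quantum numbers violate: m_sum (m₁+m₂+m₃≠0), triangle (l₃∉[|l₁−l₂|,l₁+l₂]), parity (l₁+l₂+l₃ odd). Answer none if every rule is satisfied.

none

azimuthal sum: -2 + 3 − 1 = 0  ✓
1 ≤ 5 ≤ 5 (triangle on l)  ✓
L = 2 + 3 + 5 = 10 (even)  ✓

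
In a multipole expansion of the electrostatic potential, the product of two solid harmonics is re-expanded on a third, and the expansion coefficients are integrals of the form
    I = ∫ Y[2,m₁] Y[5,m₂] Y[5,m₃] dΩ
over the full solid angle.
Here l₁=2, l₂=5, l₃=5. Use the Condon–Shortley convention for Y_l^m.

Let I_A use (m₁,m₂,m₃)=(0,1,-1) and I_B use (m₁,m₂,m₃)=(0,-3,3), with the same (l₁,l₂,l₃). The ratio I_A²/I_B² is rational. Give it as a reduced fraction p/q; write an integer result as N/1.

81/1

l's match ⇒ only the (l;m) 3-j factors differ between A and B.
A: triangle coeff Δ(2,5,5) = 1/38610; Σ_t [0,2]: t=0:+1/5760 t=1:−1/720 t=2:+1/2304 = -1/1280; (3j)²=27/1430 [(2 5 5; 0 1 -1)], sign=-1
B: triangle coeff Δ(2,5,5) = 1/38610; Σ_t [0,2]: t=0:+1/5760 t=1:−1/5040 t=2:+1/161280 = -1/53760; (3j)²=1/4290 [(2 5 5; 0 -3 3)], sign=-1
I_A²/I_B² = (27/1430)/(1/4290) = 81/1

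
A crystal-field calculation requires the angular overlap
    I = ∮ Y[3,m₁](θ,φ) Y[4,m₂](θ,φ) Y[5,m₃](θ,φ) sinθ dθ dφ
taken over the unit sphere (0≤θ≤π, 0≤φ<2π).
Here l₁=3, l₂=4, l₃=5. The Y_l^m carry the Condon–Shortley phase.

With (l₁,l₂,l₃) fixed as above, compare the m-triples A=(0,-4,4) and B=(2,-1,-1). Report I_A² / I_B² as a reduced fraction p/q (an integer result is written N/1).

l's match ⇒ only the (l;m) 3-j factors differ between A and B.
A: triangle coeff Δ(3,4,5) = 1/180180; Σ_t [0,0]: t=0:+1/8640 = 1/8640; (3j)²=28/715 [(3 4 5; 0 -4 4)], sign=-1
B: triangle coeff Δ(3,4,5) = 1/180180; Σ_t [0,1]: t=0:+1/432 t=1:−1/1152 = 5/3456; (3j)²=625/36036 [(3 4 5; 2 -1 -1)], sign=+1
I_A²/I_B² = (28/715)/(625/36036) = 7056/3125

7056/3125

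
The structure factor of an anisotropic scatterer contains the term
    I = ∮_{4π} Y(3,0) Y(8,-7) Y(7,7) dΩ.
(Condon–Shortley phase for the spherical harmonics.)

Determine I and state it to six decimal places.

Rules hold: Σm=0, L=18 even, 5≤7≤11.
N = 7·17·15 = 1785
Δ = 4!·2!·12!/19! = 1/5290740
Racah Σ t=1..3: t=1:−1/7257600 t=2:+1/2073600 t=3:−1/7257600 = 1/4838400
⇒ 3j(3 8 7; 0 0 0)² = 252/20995, sgn -1
Racah Σ t=1..1: t=1:−1/5748019200 = -1/5748019200
⇒ 3j(3 8 7; 0 -7 7)² = 91/3876, sgn -1
4πI² = N·(3j₀)²·(3jₘ)² = 3087/6137
I = +1·√(0.503015/4π) = 0.20007154

0.200072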